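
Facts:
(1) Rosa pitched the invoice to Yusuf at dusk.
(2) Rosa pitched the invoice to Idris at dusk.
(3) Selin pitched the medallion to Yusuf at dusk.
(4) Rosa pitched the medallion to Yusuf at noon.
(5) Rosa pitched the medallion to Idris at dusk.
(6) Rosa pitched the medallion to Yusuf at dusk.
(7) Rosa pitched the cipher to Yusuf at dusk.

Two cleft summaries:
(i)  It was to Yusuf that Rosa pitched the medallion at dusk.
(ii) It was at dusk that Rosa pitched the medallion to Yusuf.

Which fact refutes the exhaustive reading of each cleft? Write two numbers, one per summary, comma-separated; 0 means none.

5, 4

Summary (i) focuses "Yusuf" (the recipient); background Rosa as agent and the medallion as thing and at dusk as setting. Fact (5) matches that background with recipient = Idris — refutes (i).
Summary (ii) focuses "at dusk" (the setting); background Rosa as agent and the medallion as thing and Yusuf as recipient. Fact (4) matches that background with setting = at noon — refutes (ii).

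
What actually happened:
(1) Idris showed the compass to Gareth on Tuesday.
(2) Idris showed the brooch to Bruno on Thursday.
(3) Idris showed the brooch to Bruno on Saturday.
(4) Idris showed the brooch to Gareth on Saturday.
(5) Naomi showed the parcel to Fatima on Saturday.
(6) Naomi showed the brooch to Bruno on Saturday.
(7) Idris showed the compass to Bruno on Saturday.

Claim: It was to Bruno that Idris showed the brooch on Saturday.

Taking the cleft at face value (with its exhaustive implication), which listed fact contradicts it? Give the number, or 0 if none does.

4

Focus of the cleft: "Bruno" (the recipient). Presupposed background: Idris as agent and the brooch as thing and on Saturday as setting.
The exhaustive reading says no other recipient fits that background.
But fact (4) also has Idris as agent and the brooch as thing and on Saturday as setting, with recipient = Gareth — so the exhaustive reading fails.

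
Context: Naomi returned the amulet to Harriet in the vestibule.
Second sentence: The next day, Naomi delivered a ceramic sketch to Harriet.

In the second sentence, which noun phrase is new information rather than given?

"Naomi" and "Harriet" in the second sentence are given — already mentioned in the context.
"a ceramic sketch" has no antecedent in the context; it is discourse-new (the indefinite article also signals a new referent).

a ceramic sketch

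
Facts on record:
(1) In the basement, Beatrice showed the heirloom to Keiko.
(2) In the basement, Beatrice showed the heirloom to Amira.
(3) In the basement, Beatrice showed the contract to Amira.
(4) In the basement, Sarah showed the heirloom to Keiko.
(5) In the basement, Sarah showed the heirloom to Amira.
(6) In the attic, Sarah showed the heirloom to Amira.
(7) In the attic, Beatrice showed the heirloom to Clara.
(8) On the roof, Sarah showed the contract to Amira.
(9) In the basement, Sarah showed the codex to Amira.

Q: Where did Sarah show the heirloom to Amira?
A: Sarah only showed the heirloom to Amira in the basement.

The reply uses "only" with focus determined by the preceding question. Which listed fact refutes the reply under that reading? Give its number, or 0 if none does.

Answering "Where did ...?" puts focus on the setting — here, "in the basement".
So "only" ranges over settings; the rest (Sarah as agent and the heirloom as thing and Amira as recipient) is presupposed.
Fact (6) shares the background with a different setting (in the attic) — counterexample.
(Fact (9) would refute a reading with focus on the thing — but that is not what the question asks.)

6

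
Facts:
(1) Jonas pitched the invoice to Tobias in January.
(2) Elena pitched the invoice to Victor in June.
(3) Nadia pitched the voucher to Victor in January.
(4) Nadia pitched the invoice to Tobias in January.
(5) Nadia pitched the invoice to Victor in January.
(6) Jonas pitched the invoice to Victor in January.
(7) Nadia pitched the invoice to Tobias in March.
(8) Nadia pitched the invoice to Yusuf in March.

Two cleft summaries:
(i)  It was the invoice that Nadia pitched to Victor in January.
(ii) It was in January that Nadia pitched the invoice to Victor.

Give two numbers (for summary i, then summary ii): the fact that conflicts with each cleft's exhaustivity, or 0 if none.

3, 0

(i): focus "the invoice". Looking for same agent, recipient, setting (Nadia / Victor / in January) with some other thing — fact (3) has the voucher there. Refuted.
(ii): focus "in January". No fact shares same agent, thing, recipient (Nadia / the invoice / Victor) with a different setting. 0.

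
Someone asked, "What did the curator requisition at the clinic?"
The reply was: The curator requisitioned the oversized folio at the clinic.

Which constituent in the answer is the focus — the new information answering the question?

the oversized folio

The wh-word "what" asks about the direct object.
In the answer, "the curator" and "at the clinic" are given — repeated from the question.
The constituent filling the direct object gap is "the oversized folio"; that is the focus and would carry nuclear stress.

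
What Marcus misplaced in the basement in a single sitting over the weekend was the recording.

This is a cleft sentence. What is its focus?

the recording

In a pseudo-cleft "What ... was X", the post-copular constituent X is the focus.
Here the focus is "the recording". The backgrounded (presupposed) material includes "Marcus", "in a single sitting", "in the basement" and "over the weekend".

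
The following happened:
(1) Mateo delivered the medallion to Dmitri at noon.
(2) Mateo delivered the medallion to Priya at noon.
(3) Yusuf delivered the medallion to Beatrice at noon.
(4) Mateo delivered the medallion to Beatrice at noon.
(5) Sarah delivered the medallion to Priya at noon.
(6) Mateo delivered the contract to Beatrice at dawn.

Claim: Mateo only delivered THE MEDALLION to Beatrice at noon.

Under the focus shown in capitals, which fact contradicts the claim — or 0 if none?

Focus (in capitals) is "the medallion" — the thing. "Only" excludes alternative things while holding fixed Mateo as agent and Beatrice as recipient and at noon as setting.
Every other fact changes something in the background, not just the thing. Nothing refutes the claim.

0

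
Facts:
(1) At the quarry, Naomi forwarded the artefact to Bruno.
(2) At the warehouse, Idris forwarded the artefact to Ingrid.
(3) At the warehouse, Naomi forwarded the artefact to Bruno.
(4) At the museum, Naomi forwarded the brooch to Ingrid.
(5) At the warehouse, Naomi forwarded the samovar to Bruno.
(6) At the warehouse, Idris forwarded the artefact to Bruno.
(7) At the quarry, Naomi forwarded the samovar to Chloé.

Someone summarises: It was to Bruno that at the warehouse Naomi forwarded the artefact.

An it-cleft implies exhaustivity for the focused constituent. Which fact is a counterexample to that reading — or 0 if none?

The cleft puts "Bruno" in focus and presupposes the open proposition with agent = Naomi, thing = the artefact, setting = at the warehouse.
The exhaustive reading says no other recipient fits that background.
No listed fact matches the background with a different recipient. Exhaustivity holds.

0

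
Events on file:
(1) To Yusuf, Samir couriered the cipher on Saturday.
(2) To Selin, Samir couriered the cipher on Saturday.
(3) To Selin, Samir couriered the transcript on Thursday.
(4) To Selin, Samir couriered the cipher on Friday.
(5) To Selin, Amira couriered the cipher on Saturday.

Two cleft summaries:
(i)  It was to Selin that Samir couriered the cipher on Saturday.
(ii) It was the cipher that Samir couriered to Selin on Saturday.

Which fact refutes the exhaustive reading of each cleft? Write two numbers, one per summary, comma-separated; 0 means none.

(i): focus "Selin". Looking for same agent, thing, setting (Samir / the cipher / on Saturday) with some other recipient — fact (1) has Yusuf there. Refuted.
(ii): focus "the cipher". No fact shares same agent, recipient, setting (Samir / Selin / on Saturday) with a different thing. 0.

1, 0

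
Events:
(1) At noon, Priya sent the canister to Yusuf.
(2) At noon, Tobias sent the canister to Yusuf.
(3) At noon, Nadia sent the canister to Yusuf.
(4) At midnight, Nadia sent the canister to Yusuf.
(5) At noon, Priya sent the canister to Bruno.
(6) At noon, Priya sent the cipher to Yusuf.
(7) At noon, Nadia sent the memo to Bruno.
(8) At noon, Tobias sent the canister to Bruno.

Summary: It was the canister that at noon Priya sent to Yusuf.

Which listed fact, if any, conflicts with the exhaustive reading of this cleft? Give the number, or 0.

6

The cleft puts "the canister" in focus and presupposes the open proposition with same agent, recipient, setting (Priya / Yusuf / at noon).
Exhaustivity: the canister is the only thing satisfying that background.
But fact (6) also has same agent, recipient, setting (Priya / Yusuf / at noon), with thing = the cipher — so the exhaustive reading fails.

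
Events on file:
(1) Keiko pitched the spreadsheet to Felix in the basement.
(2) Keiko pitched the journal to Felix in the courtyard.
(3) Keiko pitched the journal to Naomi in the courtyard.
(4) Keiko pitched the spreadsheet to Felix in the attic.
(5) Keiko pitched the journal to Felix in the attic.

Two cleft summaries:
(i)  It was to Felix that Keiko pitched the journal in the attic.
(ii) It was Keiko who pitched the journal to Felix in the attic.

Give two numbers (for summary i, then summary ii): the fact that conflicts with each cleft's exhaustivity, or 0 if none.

Summary (i) focuses "Felix" (the recipient); background Keiko as agent and the journal as thing and in the attic as setting. No fact matches that background with a different recipient, so 0.
Summary (ii) focuses "Keiko" (the agent); background the journal as thing and Felix as recipient and in the attic as setting. No fact matches that background with a different agent, so 0.

0, 0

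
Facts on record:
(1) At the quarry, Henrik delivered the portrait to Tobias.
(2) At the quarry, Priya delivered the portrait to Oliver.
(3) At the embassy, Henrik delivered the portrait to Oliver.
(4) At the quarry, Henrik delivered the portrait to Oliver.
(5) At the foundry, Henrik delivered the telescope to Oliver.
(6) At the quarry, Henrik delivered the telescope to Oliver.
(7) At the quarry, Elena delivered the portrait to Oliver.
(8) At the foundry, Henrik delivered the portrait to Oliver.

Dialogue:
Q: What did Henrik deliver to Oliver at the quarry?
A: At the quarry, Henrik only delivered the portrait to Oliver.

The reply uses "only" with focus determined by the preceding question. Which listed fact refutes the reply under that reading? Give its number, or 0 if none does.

6

The question "What did ...?" targets the thing, so in the reply the focus falls on "the portrait".
So "only" ranges over things; the rest (Henrik as agent and Oliver as recipient and at the quarry as setting) is presupposed.
Fact (6) keeps Henrik as agent and Oliver as recipient and at the quarry as setting but has thing = the telescope; that refutes the reply.
(Fact (3) would refute a reading with focus on the setting — but that is not what the question asks.)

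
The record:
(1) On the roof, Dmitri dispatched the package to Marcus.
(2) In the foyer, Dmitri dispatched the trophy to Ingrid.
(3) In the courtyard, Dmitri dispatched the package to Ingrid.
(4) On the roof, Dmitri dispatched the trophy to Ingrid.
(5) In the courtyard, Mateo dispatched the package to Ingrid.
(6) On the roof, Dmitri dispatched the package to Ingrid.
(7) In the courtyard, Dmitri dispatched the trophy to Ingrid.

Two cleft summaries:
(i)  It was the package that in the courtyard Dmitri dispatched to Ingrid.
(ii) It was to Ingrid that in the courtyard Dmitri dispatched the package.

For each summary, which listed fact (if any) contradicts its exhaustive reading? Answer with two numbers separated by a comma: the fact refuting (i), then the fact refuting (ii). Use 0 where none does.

7, 0

(i): focus "the package". Looking for same agent, recipient, setting (Dmitri / Ingrid / in the courtyard) with some other thing — fact (7) has the trophy there. Refuted.
(ii): focus "Ingrid". No fact shares same agent, thing, setting (Dmitri / the package / in the courtyard) with a different recipient. 0.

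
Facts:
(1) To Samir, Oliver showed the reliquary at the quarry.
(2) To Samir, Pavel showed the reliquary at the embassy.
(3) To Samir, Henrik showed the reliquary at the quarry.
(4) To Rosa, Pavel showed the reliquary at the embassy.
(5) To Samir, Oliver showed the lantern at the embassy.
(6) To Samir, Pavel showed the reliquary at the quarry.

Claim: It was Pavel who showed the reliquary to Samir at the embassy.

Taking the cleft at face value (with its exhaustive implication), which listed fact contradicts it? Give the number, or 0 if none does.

0

The cleft puts "Pavel" in focus and presupposes the open proposition with thing = the reliquary, recipient = Samir, setting = at the embassy.
The exhaustive reading says no other agent fits that background.
Every other fact differs from the presupposition on some backgrounded slot, so none challenges the exhaustivity.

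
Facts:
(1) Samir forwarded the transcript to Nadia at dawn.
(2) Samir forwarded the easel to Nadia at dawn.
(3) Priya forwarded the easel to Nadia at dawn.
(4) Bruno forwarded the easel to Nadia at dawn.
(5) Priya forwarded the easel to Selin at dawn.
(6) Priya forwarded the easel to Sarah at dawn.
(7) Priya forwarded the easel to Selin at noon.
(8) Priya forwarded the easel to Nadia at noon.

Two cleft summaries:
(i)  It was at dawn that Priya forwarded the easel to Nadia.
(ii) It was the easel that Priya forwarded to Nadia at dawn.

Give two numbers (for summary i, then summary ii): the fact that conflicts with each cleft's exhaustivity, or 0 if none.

8, 0

Summary (i) focuses "at dawn" (the setting); background same agent, thing, recipient (Priya / the easel / Nadia). Fact (8) matches that background with setting = at noon — refutes (i).
Summary (ii) focuses "the easel" (the thing); background same agent, recipient, setting (Priya / Nadia / at dawn). No fact matches that background with a different thing, so 0.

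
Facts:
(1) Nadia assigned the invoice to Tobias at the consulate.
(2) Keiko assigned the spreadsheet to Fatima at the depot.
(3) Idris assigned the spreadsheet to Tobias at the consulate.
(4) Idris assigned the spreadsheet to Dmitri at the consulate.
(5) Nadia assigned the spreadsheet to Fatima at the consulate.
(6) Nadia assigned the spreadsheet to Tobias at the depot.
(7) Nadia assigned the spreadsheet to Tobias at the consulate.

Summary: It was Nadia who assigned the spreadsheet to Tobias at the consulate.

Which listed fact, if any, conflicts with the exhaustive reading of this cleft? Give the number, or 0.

3

Focus of the cleft: "Nadia" (the agent). Presupposed background: thing = the spreadsheet, recipient = Tobias, setting = at the consulate.
Exhaustivity: Nadia is the only agent satisfying that background.
Fact (3) shares the background but with agent = Idris; exhaustivity is violated.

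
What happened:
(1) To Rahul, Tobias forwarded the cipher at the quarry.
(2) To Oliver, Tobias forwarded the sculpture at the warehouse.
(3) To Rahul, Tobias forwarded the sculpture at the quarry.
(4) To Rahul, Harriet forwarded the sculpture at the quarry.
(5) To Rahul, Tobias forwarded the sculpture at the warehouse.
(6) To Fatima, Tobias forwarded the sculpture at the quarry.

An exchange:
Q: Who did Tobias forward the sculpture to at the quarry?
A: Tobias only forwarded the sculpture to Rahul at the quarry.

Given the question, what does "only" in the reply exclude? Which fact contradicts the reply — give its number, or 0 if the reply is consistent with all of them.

6

Answering "Who did ... to ...?" puts focus on the recipient — here, "Rahul".
"Only" then excludes alternative recipients while the background — Tobias as agent and the sculpture as thing and at the quarry as setting — is held fixed.
Fact (6) shares the background with a different recipient (Fatima) — counterexample.
(Fact (5) would refute a reading with focus on the setting — but that is not what the question asks.)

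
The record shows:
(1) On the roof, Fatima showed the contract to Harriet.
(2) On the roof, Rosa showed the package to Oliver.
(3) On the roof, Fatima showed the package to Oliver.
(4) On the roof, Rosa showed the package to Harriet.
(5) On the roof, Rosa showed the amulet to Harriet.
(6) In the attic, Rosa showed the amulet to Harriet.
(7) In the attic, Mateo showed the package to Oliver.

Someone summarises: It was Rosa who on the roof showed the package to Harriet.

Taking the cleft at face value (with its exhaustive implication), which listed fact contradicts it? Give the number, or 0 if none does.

The cleft puts "Rosa" in focus and presupposes the open proposition with same thing, recipient, setting (the package / Harriet / on the roof).
The exhaustive reading says no other agent fits that background.
Every other fact differs from the presupposition on some backgrounded slot, so none challenges the exhaustivity.

0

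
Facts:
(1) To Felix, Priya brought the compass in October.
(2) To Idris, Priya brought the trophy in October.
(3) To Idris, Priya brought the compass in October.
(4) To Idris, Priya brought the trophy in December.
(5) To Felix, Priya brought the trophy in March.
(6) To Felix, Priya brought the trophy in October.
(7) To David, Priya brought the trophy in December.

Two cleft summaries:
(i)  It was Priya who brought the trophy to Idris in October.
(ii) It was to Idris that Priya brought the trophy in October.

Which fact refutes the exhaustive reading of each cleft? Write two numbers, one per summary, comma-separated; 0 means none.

Summary (i) focuses "Priya" (the agent); background same thing, recipient, setting (the trophy / Idris / in October). No fact matches that background with a different agent, so 0.
Summary (ii) focuses "Idris" (the recipient); background same agent, thing, setting (Priya / the trophy / in October). Fact (6) matches that background with recipient = Felix — refutes (ii).

0, 6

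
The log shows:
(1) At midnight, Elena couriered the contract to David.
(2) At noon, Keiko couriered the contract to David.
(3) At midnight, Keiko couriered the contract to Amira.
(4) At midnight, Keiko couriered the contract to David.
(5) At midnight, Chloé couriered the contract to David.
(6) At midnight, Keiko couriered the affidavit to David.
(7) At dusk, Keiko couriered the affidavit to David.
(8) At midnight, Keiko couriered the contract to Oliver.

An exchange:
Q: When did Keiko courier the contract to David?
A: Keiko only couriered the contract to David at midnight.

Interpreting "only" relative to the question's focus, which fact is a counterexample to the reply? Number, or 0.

Answering "When did ...?" puts focus on the setting — here, "at midnight".
So "only" ranges over settings; the rest (Keiko as agent and the contract as thing and David as recipient) is presupposed.
Fact (2) shares the background with a different setting (at noon) — counterexample.
(Fact (6) would refute a reading with focus on the thing — but that is not what the question asks.)

2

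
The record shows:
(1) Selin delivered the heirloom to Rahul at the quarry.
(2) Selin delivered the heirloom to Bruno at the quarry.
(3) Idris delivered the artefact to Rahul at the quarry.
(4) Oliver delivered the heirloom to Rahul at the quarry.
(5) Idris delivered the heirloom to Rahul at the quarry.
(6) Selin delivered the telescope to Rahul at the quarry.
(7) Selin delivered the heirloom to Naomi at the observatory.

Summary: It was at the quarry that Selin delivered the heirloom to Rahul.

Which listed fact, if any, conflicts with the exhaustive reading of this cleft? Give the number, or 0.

0

Focus of the cleft: "at the quarry" (the setting). Presupposed background: same agent, thing, recipient (Selin / the heirloom / Rahul).
Exhaustivity: at the quarry is the only setting satisfying that background.
No listed fact matches the background with a different setting. Exhaustivity holds.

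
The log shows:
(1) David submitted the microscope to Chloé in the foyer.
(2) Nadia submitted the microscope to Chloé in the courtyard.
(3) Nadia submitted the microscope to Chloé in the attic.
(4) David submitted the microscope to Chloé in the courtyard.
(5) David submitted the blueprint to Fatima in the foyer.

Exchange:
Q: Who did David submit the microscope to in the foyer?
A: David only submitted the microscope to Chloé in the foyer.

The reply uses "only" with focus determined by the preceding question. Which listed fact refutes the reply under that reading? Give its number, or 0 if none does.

Answering "Who did ... to ...?" puts focus on the recipient — here, "Chloé".
So "only" ranges over recipients; the rest (agent = David, thing = the microscope, setting = in the foyer) is presupposed.
No fact keeps agent = David, thing = the microscope, setting = in the foyer while changing the recipient; every other fact differs on something backgrounded. The reply stands.
(Fact (4) would refute a reading with focus on the setting — but that is not what the question asks.)

0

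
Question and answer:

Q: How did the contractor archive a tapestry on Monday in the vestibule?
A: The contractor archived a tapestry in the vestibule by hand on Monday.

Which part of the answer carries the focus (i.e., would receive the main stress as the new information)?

The wh-word "how" asks about the manner.
In the answer, "the contractor", "a tapestry", "in the vestibule" and "on Monday" are given — repeated from the question.
The constituent filling the manner gap is "by hand"; that is the focus and would carry nuclear stress.

by hand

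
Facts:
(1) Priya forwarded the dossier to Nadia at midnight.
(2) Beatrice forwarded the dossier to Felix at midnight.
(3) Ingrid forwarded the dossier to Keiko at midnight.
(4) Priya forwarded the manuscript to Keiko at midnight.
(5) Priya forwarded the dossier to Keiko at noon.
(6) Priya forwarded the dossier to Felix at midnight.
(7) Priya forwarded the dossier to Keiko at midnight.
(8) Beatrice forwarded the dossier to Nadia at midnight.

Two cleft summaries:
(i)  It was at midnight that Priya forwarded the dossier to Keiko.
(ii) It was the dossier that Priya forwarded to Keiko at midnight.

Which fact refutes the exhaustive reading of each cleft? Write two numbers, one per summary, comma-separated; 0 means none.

5, 4

Summary (i) focuses "at midnight" (the setting); background Priya as agent and the dossier as thing and Keiko as recipient. Fact (5) matches that background with setting = at noon — refutes (i).
Summary (ii) focuses "the dossier" (the thing); background Priya as agent and Keiko as recipient and at midnight as setting. Fact (4) matches that background with thing = the manuscript — refutes (ii).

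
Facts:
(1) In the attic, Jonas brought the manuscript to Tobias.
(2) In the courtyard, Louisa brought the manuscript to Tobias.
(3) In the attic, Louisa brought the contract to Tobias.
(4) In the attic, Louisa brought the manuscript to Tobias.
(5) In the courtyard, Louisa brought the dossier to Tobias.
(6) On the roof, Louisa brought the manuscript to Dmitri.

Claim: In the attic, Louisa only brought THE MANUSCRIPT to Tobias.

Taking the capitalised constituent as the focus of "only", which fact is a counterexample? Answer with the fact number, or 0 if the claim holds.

The capitals mark "the manuscript" as focus. So "only" rules out other things, with the rest (agent = Louisa, recipient = Tobias, setting = in the attic) as background.
Fact (3) shares the background but differs in thing (the contract) — a counterexample.

3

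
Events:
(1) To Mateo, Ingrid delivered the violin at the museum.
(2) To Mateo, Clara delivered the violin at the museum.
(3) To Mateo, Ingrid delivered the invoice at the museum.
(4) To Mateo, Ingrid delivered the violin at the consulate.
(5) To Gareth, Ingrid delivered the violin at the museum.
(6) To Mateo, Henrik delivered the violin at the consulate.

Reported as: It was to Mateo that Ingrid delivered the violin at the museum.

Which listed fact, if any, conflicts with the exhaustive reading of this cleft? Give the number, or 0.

Focus of the cleft: "Mateo" (the recipient). Presupposed background: agent = Ingrid, thing = the violin, setting = at the museum.
The exhaustive reading says no other recipient fits that background.
Fact (5) shares the background but with recipient = Gareth; exhaustivity is violated.

5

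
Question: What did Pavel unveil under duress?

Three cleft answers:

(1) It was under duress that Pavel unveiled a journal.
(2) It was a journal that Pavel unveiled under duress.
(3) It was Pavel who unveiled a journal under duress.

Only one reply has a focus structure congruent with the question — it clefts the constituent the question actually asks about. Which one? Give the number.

The question word "what" targets the direct object.
Option (1) clefts "under duress" — the manner, not what was asked.
Option (2) clefts "a journal" — that matches what the question asks about.
Option (3) clefts "Pavel" — the subject (agent), not what was asked.
So the congruent reply is (2).

2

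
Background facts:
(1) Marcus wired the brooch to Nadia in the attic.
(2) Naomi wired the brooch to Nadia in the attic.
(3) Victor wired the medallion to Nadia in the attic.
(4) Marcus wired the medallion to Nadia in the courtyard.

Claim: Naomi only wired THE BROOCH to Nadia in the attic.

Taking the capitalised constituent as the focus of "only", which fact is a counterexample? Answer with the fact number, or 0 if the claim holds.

0

Focus (in capitals) is "the brooch" — the thing. "Only" excludes alternative things while holding fixed agent = Naomi, recipient = Nadia, setting = in the attic.
No fact matches agent = Naomi, recipient = Nadia, setting = in the attic with a different thing — every other fact differs on at least one backgrounded slot. So no fact refutes it.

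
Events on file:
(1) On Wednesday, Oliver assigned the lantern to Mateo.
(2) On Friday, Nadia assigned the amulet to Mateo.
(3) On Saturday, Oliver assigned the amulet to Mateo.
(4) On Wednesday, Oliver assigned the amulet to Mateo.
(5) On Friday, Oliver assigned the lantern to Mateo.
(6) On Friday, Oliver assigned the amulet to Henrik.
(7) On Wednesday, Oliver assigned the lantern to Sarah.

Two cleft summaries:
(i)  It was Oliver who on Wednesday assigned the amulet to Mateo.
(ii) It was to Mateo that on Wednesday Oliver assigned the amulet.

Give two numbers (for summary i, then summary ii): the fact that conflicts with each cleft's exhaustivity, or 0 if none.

Summary (i) focuses "Oliver" (the agent); background thing = the amulet, recipient = Mateo, setting = on Wednesday. No fact matches that background with a different agent, so 0.
Summary (ii) focuses "Mateo" (the recipient); background agent = Oliver, thing = the amulet, setting = on Wednesday. No fact matches that background with a different recipient, so 0.

0, 0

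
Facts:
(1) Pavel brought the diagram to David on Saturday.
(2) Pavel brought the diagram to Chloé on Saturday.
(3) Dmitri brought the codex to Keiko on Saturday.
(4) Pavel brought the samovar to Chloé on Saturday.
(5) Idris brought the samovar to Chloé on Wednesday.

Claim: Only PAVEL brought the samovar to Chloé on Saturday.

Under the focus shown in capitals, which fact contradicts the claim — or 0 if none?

0

The capitals mark "Pavel" as focus. So "only" rules out other agents, with the rest (same thing, recipient, setting (the samovar / Chloé / on Saturday)) as background.
Every other fact changes something in the background, not just the agent. Nothing refutes the claim.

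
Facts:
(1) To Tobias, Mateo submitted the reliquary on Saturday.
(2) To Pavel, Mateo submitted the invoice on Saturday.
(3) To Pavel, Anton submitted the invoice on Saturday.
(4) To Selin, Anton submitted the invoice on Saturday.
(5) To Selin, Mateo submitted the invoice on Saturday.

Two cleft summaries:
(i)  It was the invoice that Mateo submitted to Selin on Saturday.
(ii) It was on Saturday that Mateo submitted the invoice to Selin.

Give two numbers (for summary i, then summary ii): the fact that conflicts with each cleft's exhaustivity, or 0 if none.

Summary (i) focuses "the invoice" (the thing); background agent = Mateo, recipient = Selin, setting = on Saturday. No fact matches that background with a different thing, so 0.
Summary (ii) focuses "on Saturday" (the setting); background agent = Mateo, thing = the invoice, recipient = Selin. No fact matches that background with a different setting, so 0.

0, 0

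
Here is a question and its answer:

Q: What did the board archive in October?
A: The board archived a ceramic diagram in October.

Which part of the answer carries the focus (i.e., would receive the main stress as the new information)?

The wh-word "what" asks about the direct object.
In the answer, "the board" and "in October" are given — repeated from the question.
The constituent filling the direct object gap is "a ceramic diagram"; that is the focus and would carry nuclear stress.

a ceramic diagram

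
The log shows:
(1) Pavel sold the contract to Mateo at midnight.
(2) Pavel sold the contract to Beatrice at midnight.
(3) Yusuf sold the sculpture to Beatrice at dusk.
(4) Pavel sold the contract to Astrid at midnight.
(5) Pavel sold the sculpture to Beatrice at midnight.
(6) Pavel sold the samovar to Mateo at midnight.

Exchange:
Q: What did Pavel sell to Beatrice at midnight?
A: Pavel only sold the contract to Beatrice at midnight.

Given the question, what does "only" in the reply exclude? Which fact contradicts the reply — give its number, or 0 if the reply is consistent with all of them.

The question "What did ...?" targets the thing, so in the reply the focus falls on "the contract".
"Only" then excludes alternative things while the background — same agent, recipient, setting (Pavel / Beatrice / at midnight) — is held fixed.
Fact (5) keeps same agent, recipient, setting (Pavel / Beatrice / at midnight) but has thing = the sculpture; that refutes the reply.
(Fact (1) would refute a reading with focus on the recipient — but that is not what the question asks.)

5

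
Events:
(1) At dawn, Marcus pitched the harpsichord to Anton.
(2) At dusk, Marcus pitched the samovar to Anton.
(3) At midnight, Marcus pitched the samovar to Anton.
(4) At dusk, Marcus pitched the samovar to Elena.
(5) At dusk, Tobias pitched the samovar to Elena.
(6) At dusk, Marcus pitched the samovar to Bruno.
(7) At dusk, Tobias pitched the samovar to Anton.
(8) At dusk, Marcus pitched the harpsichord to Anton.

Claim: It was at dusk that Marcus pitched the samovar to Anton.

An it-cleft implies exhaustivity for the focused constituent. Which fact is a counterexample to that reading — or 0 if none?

The cleft puts "at dusk" in focus and presupposes the open proposition with agent = Marcus, thing = the samovar, recipient = Anton.
The exhaustive reading says no other setting fits that background.
Fact (3) shares the background but with setting = at midnight; exhaustivity is violated.

3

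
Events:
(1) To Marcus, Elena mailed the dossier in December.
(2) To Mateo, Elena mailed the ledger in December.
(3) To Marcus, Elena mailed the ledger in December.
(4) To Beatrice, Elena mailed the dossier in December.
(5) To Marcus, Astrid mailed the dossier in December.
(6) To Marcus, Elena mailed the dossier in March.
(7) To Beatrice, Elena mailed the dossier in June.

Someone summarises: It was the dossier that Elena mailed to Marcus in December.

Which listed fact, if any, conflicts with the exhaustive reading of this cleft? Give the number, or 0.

3

The cleft puts "the dossier" in focus and presupposes the open proposition with agent = Elena, recipient = Marcus, setting = in December.
Exhaustivity: the dossier is the only thing satisfying that background.
Fact (3) shares the background but with thing = the ledger; exhaustivity is violated.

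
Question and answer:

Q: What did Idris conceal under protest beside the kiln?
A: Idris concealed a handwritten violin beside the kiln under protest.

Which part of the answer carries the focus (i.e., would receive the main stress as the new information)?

The wh-word "what" asks about the direct object.
In the answer, "Idris", "under protest" and "beside the kiln" are given — repeated from the question.
The constituent filling the direct object gap is "a handwritten violin"; that is the focus and would carry nuclear stress.

a handwritten violin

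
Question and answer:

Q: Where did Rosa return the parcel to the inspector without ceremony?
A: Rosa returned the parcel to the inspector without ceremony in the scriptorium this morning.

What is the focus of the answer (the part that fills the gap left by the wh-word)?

in the scriptorium

The wh-word "where" asks about the location.
In the answer, "Rosa", "the parcel", "to the inspector" and "without ceremony" are given — repeated from the question.
"this morning" is also new, but it specifies the time, which is not what the question asks about — so it is not the focus.
The constituent filling the location gap is "in the scriptorium"; that is the focus.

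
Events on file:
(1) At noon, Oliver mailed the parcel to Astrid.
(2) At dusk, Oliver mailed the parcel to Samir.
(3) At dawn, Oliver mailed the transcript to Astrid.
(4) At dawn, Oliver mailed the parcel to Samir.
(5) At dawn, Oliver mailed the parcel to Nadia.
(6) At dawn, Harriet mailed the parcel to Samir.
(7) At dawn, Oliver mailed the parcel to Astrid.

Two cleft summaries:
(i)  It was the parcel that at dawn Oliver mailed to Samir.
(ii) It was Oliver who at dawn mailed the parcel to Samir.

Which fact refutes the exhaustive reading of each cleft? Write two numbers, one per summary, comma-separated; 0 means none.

Summary (i) focuses "the parcel" (the thing); background agent = Oliver, recipient = Samir, setting = at dawn. No fact matches that background with a different thing, so 0.
Summary (ii) focuses "Oliver" (the agent); background thing = the parcel, recipient = Samir, setting = at dawn. Fact (6) matches that background with agent = Harriet — refutes (ii).

0, 6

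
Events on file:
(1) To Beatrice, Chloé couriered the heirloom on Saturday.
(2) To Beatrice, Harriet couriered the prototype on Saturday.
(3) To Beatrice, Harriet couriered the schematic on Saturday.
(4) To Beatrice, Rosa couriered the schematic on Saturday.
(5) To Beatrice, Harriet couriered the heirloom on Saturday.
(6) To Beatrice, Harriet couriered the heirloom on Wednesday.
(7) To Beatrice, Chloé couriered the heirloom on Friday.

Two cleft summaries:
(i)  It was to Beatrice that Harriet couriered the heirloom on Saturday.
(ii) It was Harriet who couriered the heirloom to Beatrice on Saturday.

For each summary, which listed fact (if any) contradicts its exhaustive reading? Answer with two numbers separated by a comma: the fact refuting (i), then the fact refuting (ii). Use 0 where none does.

(i): focus "Beatrice". No fact shares agent = Harriet, thing = the heirloom, setting = on Saturday with a different recipient. 0.
(ii): focus "Harriet". Looking for thing = the heirloom, recipient = Beatrice, setting = on Saturday with some other agent — fact (1) has Chloé there. Refuted.

0, 1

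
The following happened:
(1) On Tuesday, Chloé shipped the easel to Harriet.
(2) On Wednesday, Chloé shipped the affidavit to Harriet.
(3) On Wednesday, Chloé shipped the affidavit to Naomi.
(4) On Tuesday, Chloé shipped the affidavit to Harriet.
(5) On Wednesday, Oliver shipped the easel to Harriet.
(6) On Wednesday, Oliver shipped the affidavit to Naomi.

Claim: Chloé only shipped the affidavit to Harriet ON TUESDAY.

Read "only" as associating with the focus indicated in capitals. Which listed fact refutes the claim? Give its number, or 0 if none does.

Focus (in capitals) is "on Tuesday" — the setting. "Only" excludes alternative settings while holding fixed same agent, thing, recipient (Chloé / the affidavit / Harriet).
Fact (2) matches on same agent, thing, recipient (Chloé / the affidavit / Harriet), but has setting = on Wednesday instead. That refutes the claim.

2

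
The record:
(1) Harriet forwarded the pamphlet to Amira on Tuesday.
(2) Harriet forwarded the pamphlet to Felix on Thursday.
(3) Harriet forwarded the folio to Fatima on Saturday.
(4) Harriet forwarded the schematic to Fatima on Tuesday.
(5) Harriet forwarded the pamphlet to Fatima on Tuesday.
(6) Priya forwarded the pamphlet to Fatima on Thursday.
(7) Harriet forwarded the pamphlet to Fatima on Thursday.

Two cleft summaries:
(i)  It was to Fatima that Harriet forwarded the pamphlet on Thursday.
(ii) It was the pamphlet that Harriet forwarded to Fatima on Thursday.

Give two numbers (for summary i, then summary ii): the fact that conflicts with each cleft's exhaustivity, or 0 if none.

Summary (i) focuses "Fatima" (the recipient); background Harriet as agent and the pamphlet as thing and on Thursday as setting. Fact (2) matches that background with recipient = Felix — refutes (i).
Summary (ii) focuses "the pamphlet" (the thing); background Harriet as agent and Fatima as recipient and on Thursday as setting. No fact matches that background with a different thing, so 0.

2, 0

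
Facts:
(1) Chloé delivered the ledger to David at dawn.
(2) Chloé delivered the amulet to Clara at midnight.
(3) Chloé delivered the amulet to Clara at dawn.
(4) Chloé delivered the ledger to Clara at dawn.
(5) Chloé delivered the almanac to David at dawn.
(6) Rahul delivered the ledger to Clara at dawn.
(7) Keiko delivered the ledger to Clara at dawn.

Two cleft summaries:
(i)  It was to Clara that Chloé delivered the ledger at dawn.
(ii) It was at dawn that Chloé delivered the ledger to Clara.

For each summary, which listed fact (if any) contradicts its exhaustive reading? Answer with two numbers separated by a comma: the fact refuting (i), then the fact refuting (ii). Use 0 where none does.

(i): focus "Clara". Looking for same agent, thing, setting (Chloé / the ledger / at dawn) with some other recipient — fact (1) has David there. Refuted.
(ii): focus "at dawn". No fact shares same agent, thing, recipient (Chloé / the ledger / Clara) with a different setting. 0.

1, 0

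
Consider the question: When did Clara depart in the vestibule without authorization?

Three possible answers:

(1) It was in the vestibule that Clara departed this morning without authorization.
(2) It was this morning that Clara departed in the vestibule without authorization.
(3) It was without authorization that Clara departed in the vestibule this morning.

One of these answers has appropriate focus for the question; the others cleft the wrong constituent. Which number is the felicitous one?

2

The question word "when" targets the time.
Option (1) clefts "in the vestibule" — the location, not what was asked.
Option (2) clefts "this morning" — that matches what the question asks about.
Option (3) clefts "without authorization" — the manner, not what was asked.
So the congruent reply is (2).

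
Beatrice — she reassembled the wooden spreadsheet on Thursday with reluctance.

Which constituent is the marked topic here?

The construction explicitly marks "Beatrice" as what the sentence is about — the topic.
The remainder of the clause is the comment (what is said about the topic).

Beatrice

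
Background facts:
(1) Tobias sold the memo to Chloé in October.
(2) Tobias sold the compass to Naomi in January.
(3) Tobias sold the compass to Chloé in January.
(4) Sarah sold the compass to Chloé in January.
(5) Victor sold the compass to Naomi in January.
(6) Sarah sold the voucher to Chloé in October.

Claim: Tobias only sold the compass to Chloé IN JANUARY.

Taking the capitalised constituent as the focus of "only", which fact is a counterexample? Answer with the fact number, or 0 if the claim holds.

Focus (in capitals) is "in January" — the setting. "Only" excludes alternative settings while holding fixed agent = Tobias, thing = the compass, recipient = Chloé.
No fact matches agent = Tobias, thing = the compass, recipient = Chloé with a different setting — every other fact differs on at least one backgrounded slot. So no fact refutes it.

0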